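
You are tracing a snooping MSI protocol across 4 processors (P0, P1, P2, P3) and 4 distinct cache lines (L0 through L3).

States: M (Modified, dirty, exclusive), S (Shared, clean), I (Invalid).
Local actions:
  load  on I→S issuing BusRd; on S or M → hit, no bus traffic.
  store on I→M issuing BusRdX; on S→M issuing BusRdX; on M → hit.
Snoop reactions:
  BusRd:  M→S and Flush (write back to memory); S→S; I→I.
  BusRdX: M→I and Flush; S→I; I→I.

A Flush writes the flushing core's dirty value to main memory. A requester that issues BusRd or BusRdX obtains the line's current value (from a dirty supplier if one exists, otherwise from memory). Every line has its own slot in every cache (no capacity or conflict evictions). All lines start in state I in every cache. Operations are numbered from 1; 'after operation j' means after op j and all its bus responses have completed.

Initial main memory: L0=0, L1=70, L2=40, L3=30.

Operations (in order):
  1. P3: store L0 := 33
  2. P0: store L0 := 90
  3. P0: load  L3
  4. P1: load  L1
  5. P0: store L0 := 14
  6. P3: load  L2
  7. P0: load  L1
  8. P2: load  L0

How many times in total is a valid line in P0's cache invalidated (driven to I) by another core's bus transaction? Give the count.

invalidations = 0

[1] P3: store L0 := 33 | P0:I, P1:I, P2:I, P3:M(33) | bus: BusRdX
[2] P0: store L0 := 90 | P0:M(90), P1:I, P2:I, P3:I | bus: BusRdX,Flush
[3] P0: load  L3 | P0:S(30), P1:I, P2:I, P3:I | bus: BusRd
[4] P1: load  L1 | P0:I, P1:S(70), P2:I, P3:I | bus: BusRd
[5] P0: store L0 := 14 | P0:M(14), P1:I, P2:I, P3:I | bus: none
[6] P3: load  L2 | P0:I, P1:I, P2:I, P3:S(40) | bus: BusRd
[7] P0: load  L1 | P0:S(70), P1:S(70), P2:I, P3:I | bus: BusRd
[8] P2: load  L0 | P0:S(14), P1:I, P2:S(14), P3:I | bus: BusRd,Flush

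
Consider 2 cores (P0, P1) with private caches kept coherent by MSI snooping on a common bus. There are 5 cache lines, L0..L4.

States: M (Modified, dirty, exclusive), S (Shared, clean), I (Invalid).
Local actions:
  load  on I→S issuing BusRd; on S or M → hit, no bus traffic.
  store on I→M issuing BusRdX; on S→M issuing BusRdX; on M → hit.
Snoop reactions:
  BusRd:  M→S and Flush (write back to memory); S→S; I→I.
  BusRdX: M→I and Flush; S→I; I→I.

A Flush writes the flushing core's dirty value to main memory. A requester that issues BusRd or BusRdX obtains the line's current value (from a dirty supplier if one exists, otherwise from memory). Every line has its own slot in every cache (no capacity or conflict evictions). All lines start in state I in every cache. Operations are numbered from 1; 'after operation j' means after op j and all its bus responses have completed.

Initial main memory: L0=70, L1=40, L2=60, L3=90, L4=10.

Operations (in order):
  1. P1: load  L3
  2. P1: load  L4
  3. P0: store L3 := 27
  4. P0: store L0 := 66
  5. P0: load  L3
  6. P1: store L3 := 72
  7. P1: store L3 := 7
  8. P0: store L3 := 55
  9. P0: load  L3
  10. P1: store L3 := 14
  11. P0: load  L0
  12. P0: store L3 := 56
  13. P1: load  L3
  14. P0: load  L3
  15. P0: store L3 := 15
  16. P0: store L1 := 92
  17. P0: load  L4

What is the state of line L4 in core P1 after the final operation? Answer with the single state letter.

1. P1: load  L3  bus=[BusRd]  L3: P0=I P1=S  mem[L3]=90
2. P1: load  L4  bus=[BusRd]  L4: P0=I P1=S  mem[L4]=10
3. P0: store L3 := 27  bus=[BusRdX]  L3: P0=M P1=I  mem[L3]=90
4. P0: store L0 := 66  bus=[BusRdX]  L0: P0=M P1=I  mem[L0]=70
5. P0: load  L3  bus=[-]  L3: P0=M P1=I  mem[L3]=90
6. P1: store L3 := 72  bus=[BusRdX,Flush]  L3: P0=I P1=M  mem[L3]=27
7. P1: store L3 := 7  bus=[-]  L3: P0=I P1=M  mem[L3]=27
8. P0: store L3 := 55  bus=[BusRdX,Flush]  L3: P0=M P1=I  mem[L3]=7
9. P0: load  L3  bus=[-]  L3: P0=M P1=I  mem[L3]=7
10. P1: store L3 := 14  bus=[BusRdX,Flush]  L3: P0=I P1=M  mem[L3]=55
11. P0: load  L0  bus=[-]  L0: P0=M P1=I  mem[L0]=70
12. P0: store L3 := 56  bus=[BusRdX,Flush]  L3: P0=M P1=I  mem[L3]=14
13. P1: load  L3  bus=[BusRd,Flush]  L3: P0=S P1=S  mem[L3]=56
14. P0: load  L3  bus=[-]  L3: P0=S P1=S  mem[L3]=56
15. P0: store L3 := 15  bus=[BusRdX]  L3: P0=M P1=I  mem[L3]=56
16. P0: store L1 := 92  bus=[BusRdX]  L1: P0=M P1=I  mem[L1]=40
17. P0: load  L4  bus=[BusRd]  L4: P0=S P1=S  mem[L4]=10

state = S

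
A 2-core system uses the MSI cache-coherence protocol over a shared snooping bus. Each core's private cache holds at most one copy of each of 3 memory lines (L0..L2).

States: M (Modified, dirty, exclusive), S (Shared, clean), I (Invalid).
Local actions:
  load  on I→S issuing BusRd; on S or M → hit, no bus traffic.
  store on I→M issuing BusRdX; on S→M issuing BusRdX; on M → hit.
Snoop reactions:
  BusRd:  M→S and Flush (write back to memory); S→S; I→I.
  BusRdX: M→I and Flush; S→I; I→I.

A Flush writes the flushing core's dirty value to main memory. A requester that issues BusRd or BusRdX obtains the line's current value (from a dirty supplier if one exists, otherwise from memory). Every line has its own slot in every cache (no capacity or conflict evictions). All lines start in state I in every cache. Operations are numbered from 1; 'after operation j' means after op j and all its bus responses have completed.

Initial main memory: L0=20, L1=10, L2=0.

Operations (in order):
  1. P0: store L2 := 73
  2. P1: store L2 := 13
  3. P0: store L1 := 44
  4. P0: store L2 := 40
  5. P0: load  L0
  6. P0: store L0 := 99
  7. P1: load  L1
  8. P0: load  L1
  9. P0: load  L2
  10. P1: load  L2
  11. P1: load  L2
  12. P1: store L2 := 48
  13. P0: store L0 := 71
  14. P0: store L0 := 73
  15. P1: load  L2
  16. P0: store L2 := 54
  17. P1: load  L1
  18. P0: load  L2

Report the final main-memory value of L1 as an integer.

1. P0: store L2 := 73  bus=[BusRdX]  L2: P0=M P1=I  mem[L2]=0
2. P1: store L2 := 13  bus=[BusRdX,Flush]  L2: P0=I P1=M  mem[L2]=73
3. P0: store L1 := 44  bus=[BusRdX]  L1: P0=M P1=I  mem[L1]=10
4. P0: store L2 := 40  bus=[BusRdX,Flush]  L2: P0=M P1=I  mem[L2]=13
5. P0: load  L0  bus=[BusRd]  L0: P0=S P1=I  mem[L0]=20
6. P0: store L0 := 99  bus=[BusRdX]  L0: P0=M P1=I  mem[L0]=20
7. P1: load  L1  bus=[BusRd,Flush]  L1: P0=S P1=S  mem[L1]=44
8. P0: load  L1  bus=[-]  L1: P0=S P1=S  mem[L1]=44
9. P0: load  L2  bus=[-]  L2: P0=M P1=I  mem[L2]=13
10. P1: load  L2  bus=[BusRd,Flush]  L2: P0=S P1=S  mem[L2]=40
11. P1: load  L2  bus=[-]  L2: P0=S P1=S  mem[L2]=40
12. P1: store L2 := 48  bus=[BusRdX]  L2: P0=I P1=M  mem[L2]=40
13. P0: store L0 := 71  bus=[-]  L0: P0=M P1=I  mem[L0]=20
14. P0: store L0 := 73  bus=[-]  L0: P0=M P1=I  mem[L0]=20
15. P1: load  L2  bus=[-]  L2: P0=I P1=M  mem[L2]=40
16. P0: store L2 := 54  bus=[BusRdX,Flush]  L2: P0=M P1=I  mem[L2]=48
17. P1: load  L1  bus=[-]  L1: P0=S P1=S  mem[L1]=44
18. P0: load  L2  bus=[-]  L2: P0=M P1=I  mem[L2]=48

memory[L1] = 44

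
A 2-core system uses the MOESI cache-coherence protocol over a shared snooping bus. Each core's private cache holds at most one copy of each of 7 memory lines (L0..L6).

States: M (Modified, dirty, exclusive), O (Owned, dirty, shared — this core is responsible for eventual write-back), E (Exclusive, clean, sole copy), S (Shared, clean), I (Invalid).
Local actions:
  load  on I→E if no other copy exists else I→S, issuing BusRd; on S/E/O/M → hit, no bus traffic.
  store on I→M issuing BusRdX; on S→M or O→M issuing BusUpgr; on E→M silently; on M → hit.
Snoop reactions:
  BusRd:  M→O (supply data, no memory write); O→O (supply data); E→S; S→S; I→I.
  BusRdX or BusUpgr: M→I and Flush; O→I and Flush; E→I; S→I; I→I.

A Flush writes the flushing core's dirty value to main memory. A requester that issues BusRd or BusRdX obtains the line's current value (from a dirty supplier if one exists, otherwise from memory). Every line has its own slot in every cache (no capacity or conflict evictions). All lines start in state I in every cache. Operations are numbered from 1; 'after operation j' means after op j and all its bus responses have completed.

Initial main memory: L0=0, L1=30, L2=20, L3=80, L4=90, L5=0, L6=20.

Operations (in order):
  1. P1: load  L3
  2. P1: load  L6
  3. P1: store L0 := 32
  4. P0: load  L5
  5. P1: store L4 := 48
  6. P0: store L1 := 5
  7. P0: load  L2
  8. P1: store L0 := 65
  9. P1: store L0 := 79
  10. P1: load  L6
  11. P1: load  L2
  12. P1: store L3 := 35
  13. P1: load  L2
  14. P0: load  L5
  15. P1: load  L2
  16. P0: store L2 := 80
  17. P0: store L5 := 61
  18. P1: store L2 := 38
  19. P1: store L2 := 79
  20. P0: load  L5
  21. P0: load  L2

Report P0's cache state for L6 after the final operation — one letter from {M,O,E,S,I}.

state = I

[1] P1: load  L3 | P0:I, P1:E(80) | bus: BusRd
[2] P1: load  L6 | P0:I, P1:E(20) | bus: BusRd
[3] P1: store L0 := 32 | P0:I, P1:M(32) | bus: BusRdX
[4] P0: load  L5 | P0:E(0), P1:I | bus: BusRd
[5] P1: store L4 := 48 | P0:I, P1:M(48) | bus: BusRdX
[6] P0: store L1 := 5 | P0:M(5), P1:I | bus: BusRdX
[7] P0: load  L2 | P0:E(20), P1:I | bus: BusRd
[8] P1: store L0 := 65 | P0:I, P1:M(65) | bus: none
[9] P1: store L0 := 79 | P0:I, P1:M(79) | bus: none
[10] P1: load  L6 | P0:I, P1:E(20) | bus: none
[11] P1: load  L2 | P0:S(20), P1:S(20) | bus: BusRd
[12] P1: store L3 := 35 | P0:I, P1:M(35) | bus: none
[13] P1: load  L2 | P0:S(20), P1:S(20) | bus: none
[14] P0: load  L5 | P0:E(0), P1:I | bus: none
[15] P1: load  L2 | P0:S(20), P1:S(20) | bus: none
[16] P0: store L2 := 80 | P0:M(80), P1:I | bus: BusUpgr
[17] P0: store L5 := 61 | P0:M(61), P1:I | bus: none
[18] P1: store L2 := 38 | P0:I, P1:M(38) | bus: BusRdX,Flush
[19] P1: store L2 := 79 | P0:I, P1:M(79) | bus: none
[20] P0: load  L5 | P0:M(61), P1:I | bus: none
[21] P0: load  L2 | P0:S(79), P1:O(79) | bus: BusRd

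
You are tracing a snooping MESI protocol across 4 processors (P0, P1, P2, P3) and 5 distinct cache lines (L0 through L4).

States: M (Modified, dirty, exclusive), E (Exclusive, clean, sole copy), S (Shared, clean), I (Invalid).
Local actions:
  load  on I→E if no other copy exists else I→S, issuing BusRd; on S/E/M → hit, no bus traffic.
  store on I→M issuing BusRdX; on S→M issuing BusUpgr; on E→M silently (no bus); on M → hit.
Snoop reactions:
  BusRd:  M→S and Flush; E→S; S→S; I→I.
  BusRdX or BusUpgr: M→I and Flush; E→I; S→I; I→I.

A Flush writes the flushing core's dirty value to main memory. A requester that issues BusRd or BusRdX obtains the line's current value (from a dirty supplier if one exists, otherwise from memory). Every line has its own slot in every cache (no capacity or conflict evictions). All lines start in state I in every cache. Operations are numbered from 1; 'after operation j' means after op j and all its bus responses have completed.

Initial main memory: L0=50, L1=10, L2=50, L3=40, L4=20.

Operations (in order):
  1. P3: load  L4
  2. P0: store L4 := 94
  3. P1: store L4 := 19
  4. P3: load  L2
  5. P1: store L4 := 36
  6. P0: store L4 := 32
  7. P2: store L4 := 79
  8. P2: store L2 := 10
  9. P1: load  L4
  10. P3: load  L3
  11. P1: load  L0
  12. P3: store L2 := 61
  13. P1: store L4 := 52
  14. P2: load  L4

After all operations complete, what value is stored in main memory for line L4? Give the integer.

1. P3: load  L4  bus=[BusRd]  L4: P0=I P1=I P2=I P3=E  mem[L4]=20
2. P0: store L4 := 94  bus=[BusRdX]  L4: P0=M P1=I P2=I P3=I  mem[L4]=20
3. P1: store L4 := 19  bus=[BusRdX,Flush]  L4: P0=I P1=M P2=I P3=I  mem[L4]=94
4. P3: load  L2  bus=[BusRd]  L2: P0=I P1=I P2=I P3=E  mem[L2]=50
5. P1: store L4 := 36  bus=[-]  L4: P0=I P1=M P2=I P3=I  mem[L4]=94
6. P0: store L4 := 32  bus=[BusRdX,Flush]  L4: P0=M P1=I P2=I P3=I  mem[L4]=36
7. P2: store L4 := 79  bus=[BusRdX,Flush]  L4: P0=I P1=I P2=M P3=I  mem[L4]=32
8. P2: store L2 := 10  bus=[BusRdX]  L2: P0=I P1=I P2=M P3=I  mem[L2]=50
9. P1: load  L4  bus=[BusRd,Flush]  L4: P0=I P1=S P2=S P3=I  mem[L4]=79
10. P3: load  L3  bus=[BusRd]  L3: P0=I P1=I P2=I P3=E  mem[L3]=40
11. P1: load  L0  bus=[BusRd]  L0: P0=I P1=E P2=I P3=I  mem[L0]=50
12. P3: store L2 := 61  bus=[BusRdX,Flush]  L2: P0=I P1=I P2=I P3=M  mem[L2]=10
13. P1: store L4 := 52  bus=[BusUpgr]  L4: P0=I P1=M P2=I P3=I  mem[L4]=79
14. P2: load  L4  bus=[BusRd,Flush]  L4: P0=I P1=S P2=S P3=I  mem[L4]=52

memory[L4] = 52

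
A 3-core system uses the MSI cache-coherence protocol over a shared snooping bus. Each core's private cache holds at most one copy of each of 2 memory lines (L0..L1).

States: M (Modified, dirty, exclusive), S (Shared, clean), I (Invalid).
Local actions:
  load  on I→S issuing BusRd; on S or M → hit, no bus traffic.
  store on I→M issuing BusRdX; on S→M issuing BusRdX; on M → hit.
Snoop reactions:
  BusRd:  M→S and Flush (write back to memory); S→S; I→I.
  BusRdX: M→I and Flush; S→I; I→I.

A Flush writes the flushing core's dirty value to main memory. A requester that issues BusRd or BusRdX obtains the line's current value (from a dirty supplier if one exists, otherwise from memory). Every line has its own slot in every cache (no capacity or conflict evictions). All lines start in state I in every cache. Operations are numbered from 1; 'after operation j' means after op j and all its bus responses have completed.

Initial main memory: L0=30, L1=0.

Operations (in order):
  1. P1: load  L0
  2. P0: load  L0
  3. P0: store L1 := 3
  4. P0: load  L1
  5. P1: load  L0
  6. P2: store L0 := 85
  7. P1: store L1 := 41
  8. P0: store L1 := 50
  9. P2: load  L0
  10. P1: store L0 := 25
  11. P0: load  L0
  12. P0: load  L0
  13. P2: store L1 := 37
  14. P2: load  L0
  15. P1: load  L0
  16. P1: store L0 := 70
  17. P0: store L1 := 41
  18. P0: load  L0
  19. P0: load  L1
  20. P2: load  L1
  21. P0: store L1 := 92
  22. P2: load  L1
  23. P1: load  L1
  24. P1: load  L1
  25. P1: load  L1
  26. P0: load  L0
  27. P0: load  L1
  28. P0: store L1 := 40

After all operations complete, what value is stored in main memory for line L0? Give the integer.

  op1 P1: load  L0 → I/S/I on L0; bus BusRd; mem=30
  op2 P0: load  L0 → S/S/I on L0; bus BusRd; mem=30
  op3 P0: store L1 := 3 → M/I/I on L1; bus BusRdX; mem=0
  op4 P0: load  L1 → M/I/I on L1; bus (none); mem=0
  op5 P1: load  L0 → S/S/I on L0; bus (none); mem=30
  op6 P2: store L0 := 85 → I/I/M on L0; bus BusRdX; mem=30
  op7 P1: store L1 := 41 → I/M/I on L1; bus BusRdX Flush; mem=3
  op8 P0: store L1 := 50 → M/I/I on L1; bus BusRdX Flush; mem=41
  op9 P2: load  L0 → I/I/M on L0; bus (none); mem=30
  op10 P1: store L0 := 25 → I/M/I on L0; bus BusRdX Flush; mem=85
  op11 P0: load  L0 → S/S/I on L0; bus BusRd Flush; mem=25
  op12 P0: load  L0 → S/S/I on L0; bus (none); mem=25
  op13 P2: store L1 := 37 → I/I/M on L1; bus BusRdX Flush; mem=50
  op14 P2: load  L0 → S/S/S on L0; bus BusRd; mem=25
  op15 P1: load  L0 → S/S/S on L0; bus (none); mem=25
  op16 P1: store L0 := 70 → I/M/I on L0; bus BusRdX; mem=25
  op17 P0: store L1 := 41 → M/I/I on L1; bus BusRdX Flush; mem=37
  op18 P0: load  L0 → S/S/I on L0; bus BusRd Flush; mem=70
  op19 P0: load  L1 → M/I/I on L1; bus (none); mem=37
  op20 P2: load  L1 → S/I/S on L1; bus BusRd Flush; mem=41
  op21 P0: store L1 := 92 → M/I/I on L1; bus BusRdX; mem=41
  op22 P2: load  L1 → S/I/S on L1; bus BusRd Flush; mem=92
  op23 P1: load  L1 → S/S/S on L1; bus BusRd; mem=92
  op24 P1: load  L1 → S/S/S on L1; bus (none); mem=92
  op25 P1: load  L1 → S/S/S on L1; bus (none); mem=92
  op26 P0: load  L0 → S/S/I on L0; bus (none); mem=70
  op27 P0: load  L1 → S/S/S on L1; bus (none); mem=92
  op28 P0: store L1 := 40 → M/I/I on L1; bus BusRdX; mem=92

memory[L0] = 70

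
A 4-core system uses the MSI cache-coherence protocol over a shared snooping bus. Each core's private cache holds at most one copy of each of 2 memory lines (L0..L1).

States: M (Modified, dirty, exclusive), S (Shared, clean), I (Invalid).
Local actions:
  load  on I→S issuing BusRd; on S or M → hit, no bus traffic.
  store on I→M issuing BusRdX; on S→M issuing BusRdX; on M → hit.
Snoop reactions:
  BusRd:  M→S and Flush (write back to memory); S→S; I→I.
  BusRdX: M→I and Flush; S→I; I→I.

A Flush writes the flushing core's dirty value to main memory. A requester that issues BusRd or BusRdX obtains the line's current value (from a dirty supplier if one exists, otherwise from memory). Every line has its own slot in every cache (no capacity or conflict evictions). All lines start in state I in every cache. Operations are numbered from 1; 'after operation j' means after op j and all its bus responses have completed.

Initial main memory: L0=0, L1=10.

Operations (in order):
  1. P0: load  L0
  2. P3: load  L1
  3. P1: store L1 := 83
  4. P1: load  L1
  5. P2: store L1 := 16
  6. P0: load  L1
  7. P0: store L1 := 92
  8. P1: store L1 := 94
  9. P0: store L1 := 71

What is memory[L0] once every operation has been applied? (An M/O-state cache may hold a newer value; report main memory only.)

[1] P0: load  L0 | P0:S(0), P1:I, P2:I, P3:I | bus: BusRd
[2] P3: load  L1 | P0:I, P1:I, P2:I, P3:S(10) | bus: BusRd
[3] P1: store L1 := 83 | P0:I, P1:M(83), P2:I, P3:I | bus: BusRdX
[4] P1: load  L1 | P0:I, P1:M(83), P2:I, P3:I | bus: none
[5] P2: store L1 := 16 | P0:I, P1:I, P2:M(16), P3:I | bus: BusRdX,Flush
[6] P0: load  L1 | P0:S(16), P1:I, P2:S(16), P3:I | bus: BusRd,Flush
[7] P0: store L1 := 92 | P0:M(92), P1:I, P2:I, P3:I | bus: BusRdX
[8] P1: store L1 := 94 | P0:I, P1:M(94), P2:I, P3:I | bus: BusRdX,Flush
[9] P0: store L1 := 71 | P0:M(71), P1:I, P2:I, P3:I | bus: BusRdX,Flush

memory[L0] = 0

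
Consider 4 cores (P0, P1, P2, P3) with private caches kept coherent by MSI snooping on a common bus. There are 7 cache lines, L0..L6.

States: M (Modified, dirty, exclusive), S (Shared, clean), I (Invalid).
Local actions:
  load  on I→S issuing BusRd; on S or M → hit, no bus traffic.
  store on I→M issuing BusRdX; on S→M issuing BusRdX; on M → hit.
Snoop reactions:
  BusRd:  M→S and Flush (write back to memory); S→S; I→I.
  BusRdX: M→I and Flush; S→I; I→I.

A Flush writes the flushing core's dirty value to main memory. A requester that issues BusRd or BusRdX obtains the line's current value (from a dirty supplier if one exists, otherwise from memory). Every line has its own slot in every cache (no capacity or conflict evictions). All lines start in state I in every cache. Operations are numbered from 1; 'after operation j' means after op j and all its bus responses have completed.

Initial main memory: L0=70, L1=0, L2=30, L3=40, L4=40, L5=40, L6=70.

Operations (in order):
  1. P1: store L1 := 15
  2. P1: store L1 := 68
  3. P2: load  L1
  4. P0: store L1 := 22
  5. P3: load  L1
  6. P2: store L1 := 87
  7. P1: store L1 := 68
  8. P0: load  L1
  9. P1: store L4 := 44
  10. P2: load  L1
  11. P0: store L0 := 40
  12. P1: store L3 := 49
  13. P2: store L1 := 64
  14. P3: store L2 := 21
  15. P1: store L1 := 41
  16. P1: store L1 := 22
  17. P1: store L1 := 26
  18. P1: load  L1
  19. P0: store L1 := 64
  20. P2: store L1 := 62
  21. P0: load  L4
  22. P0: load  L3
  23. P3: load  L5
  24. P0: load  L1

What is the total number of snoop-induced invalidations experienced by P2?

invalidations = 3

1. P1: store L1 := 15  bus=[BusRdX]  L1: P0=I P1=M P2=I P3=I  mem[L1]=0
2. P1: store L1 := 68  bus=[-]  L1: P0=I P1=M P2=I P3=I  mem[L1]=0
3. P2: load  L1  bus=[BusRd,Flush]  L1: P0=I P1=S P2=S P3=I  mem[L1]=68
4. P0: store L1 := 22  bus=[BusRdX]  L1: P0=M P1=I P2=I P3=I  mem[L1]=68
5. P3: load  L1  bus=[BusRd,Flush]  L1: P0=S P1=I P2=I P3=S  mem[L1]=22
6. P2: store L1 := 87  bus=[BusRdX]  L1: P0=I P1=I P2=M P3=I  mem[L1]=22
7. P1: store L1 := 68  bus=[BusRdX,Flush]  L1: P0=I P1=M P2=I P3=I  mem[L1]=87
8. P0: load  L1  bus=[BusRd,Flush]  L1: P0=S P1=S P2=I P3=I  mem[L1]=68
9. P1: store L4 := 44  bus=[BusRdX]  L4: P0=I P1=M P2=I P3=I  mem[L4]=40
10. P2: load  L1  bus=[BusRd]  L1: P0=S P1=S P2=S P3=I  mem[L1]=68
11. P0: store L0 := 40  bus=[BusRdX]  L0: P0=M P1=I P2=I P3=I  mem[L0]=70
12. P1: store L3 := 49  bus=[BusRdX]  L3: P0=I P1=M P2=I P3=I  mem[L3]=40
13. P2: store L1 := 64  bus=[BusRdX]  L1: P0=I P1=I P2=M P3=I  mem[L1]=68
14. P3: store L2 := 21  bus=[BusRdX]  L2: P0=I P1=I P2=I P3=M  mem[L2]=30
15. P1: store L1 := 41  bus=[BusRdX,Flush]  L1: P0=I P1=M P2=I P3=I  mem[L1]=64
16. P1: store L1 := 22  bus=[-]  L1: P0=I P1=M P2=I P3=I  mem[L1]=64
17. P1: store L1 := 26  bus=[-]  L1: P0=I P1=M P2=I P3=I  mem[L1]=64
18. P1: load  L1  bus=[-]  L1: P0=I P1=M P2=I P3=I  mem[L1]=64
19. P0: store L1 := 64  bus=[BusRdX,Flush]  L1: P0=M P1=I P2=I P3=I  mem[L1]=26
20. P2: store L1 := 62  bus=[BusRdX,Flush]  L1: P0=I P1=I P2=M P3=I  mem[L1]=64
21. P0: load  L4  bus=[BusRd,Flush]  L4: P0=S P1=S P2=I P3=I  mem[L4]=44
22. P0: load  L3  bus=[BusRd,Flush]  L3: P0=S P1=S P2=I P3=I  mem[L3]=49
23. P3: load  L5  bus=[BusRd]  L5: P0=I P1=I P2=I P3=S  mem[L5]=40
24. P0: load  L1  bus=[BusRd,Flush]  L1: P0=S P1=I P2=S P3=I  mem[L1]=62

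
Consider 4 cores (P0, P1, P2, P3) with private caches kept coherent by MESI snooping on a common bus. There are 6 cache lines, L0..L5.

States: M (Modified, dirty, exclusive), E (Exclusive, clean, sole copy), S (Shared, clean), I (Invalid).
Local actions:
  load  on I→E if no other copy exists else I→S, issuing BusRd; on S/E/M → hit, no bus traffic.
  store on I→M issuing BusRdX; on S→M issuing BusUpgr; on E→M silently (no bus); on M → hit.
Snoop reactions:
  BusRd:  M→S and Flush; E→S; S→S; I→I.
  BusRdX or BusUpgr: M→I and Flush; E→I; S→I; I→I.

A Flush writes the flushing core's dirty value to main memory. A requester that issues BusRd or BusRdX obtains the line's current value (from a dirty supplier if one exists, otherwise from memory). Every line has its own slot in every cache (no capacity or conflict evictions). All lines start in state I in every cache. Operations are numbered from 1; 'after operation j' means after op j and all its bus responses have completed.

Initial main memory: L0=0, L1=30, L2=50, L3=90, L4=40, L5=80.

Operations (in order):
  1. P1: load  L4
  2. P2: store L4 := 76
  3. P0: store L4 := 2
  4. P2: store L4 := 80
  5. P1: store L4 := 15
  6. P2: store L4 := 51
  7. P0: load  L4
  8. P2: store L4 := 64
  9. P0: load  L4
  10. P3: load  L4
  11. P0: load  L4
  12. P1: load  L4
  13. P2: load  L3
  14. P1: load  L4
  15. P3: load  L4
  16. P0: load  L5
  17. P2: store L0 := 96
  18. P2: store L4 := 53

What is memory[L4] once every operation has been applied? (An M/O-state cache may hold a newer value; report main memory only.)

memory[L4] = 64

1. P1: load  L4  bus=[BusRd]  L4: P0=I P1=E P2=I P3=I  mem[L4]=40
2. P2: store L4 := 76  bus=[BusRdX]  L4: P0=I P1=I P2=M P3=I  mem[L4]=40
3. P0: store L4 := 2  bus=[BusRdX,Flush]  L4: P0=M P1=I P2=I P3=I  mem[L4]=76
4. P2: store L4 := 80  bus=[BusRdX,Flush]  L4: P0=I P1=I P2=M P3=I  mem[L4]=2
5. P1: store L4 := 15  bus=[BusRdX,Flush]  L4: P0=I P1=M P2=I P3=I  mem[L4]=80
6. P2: store L4 := 51  bus=[BusRdX,Flush]  L4: P0=I P1=I P2=M P3=I  mem[L4]=15
7. P0: load  L4  bus=[BusRd,Flush]  L4: P0=S P1=I P2=S P3=I  mem[L4]=51
8. P2: store L4 := 64  bus=[BusUpgr]  L4: P0=I P1=I P2=M P3=I  mem[L4]=51
9. P0: load  L4  bus=[BusRd,Flush]  L4: P0=S P1=I P2=S P3=I  mem[L4]=64
10. P3: load  L4  bus=[BusRd]  L4: P0=S P1=I P2=S P3=S  mem[L4]=64
11. P0: load  L4  bus=[-]  L4: P0=S P1=I P2=S P3=S  mem[L4]=64
12. P1: load  L4  bus=[BusRd]  L4: P0=S P1=S P2=S P3=S  mem[L4]=64
13. P2: load  L3  bus=[BusRd]  L3: P0=I P1=I P2=E P3=I  mem[L3]=90
14. P1: load  L4  bus=[-]  L4: P0=S P1=S P2=S P3=S  mem[L4]=64
15. P3: load  L4  bus=[-]  L4: P0=S P1=S P2=S P3=S  mem[L4]=64
16. P0: load  L5  bus=[BusRd]  L5: P0=E P1=I P2=I P3=I  mem[L5]=80
17. P2: store L0 := 96  bus=[BusRdX]  L0: P0=I P1=I P2=M P3=I  mem[L0]=0
18. P2: store L4 := 53  bus=[BusUpgr]  L4: P0=I P1=I P2=M P3=I  mem[L4]=64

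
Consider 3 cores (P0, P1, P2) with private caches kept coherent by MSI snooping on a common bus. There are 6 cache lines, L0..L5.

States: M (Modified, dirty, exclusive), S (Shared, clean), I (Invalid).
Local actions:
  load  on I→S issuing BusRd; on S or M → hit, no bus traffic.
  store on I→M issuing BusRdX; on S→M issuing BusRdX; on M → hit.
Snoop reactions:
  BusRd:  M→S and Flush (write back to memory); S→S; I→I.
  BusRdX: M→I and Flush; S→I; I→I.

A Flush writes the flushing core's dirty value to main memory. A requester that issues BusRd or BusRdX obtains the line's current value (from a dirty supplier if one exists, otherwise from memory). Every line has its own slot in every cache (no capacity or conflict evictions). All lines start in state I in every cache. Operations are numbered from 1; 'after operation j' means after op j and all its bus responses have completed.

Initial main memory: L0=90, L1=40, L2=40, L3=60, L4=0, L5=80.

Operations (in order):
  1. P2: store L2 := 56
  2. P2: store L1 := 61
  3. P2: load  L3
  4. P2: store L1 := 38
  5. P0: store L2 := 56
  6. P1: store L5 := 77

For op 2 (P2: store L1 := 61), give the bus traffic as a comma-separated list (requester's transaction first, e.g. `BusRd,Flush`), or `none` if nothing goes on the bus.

1. P2: store L2 := 56  bus=[BusRdX]  L2: P0=I P1=I P2=M  mem[L2]=40
2. P2: store L1 := 61  bus=[BusRdX]  L1: P0=I P1=I P2=M  mem[L1]=40
3. P2: load  L3  bus=[BusRd]  L3: P0=I P1=I P2=S  mem[L3]=60
4. P2: store L1 := 38  bus=[-]  L1: P0=I P1=I P2=M  mem[L1]=40
5. P0: store L2 := 56  bus=[BusRdX,Flush]  L2: P0=M P1=I P2=I  mem[L2]=56
6. P1: store L5 := 77  bus=[BusRdX]  L5: P0=I P1=M P2=I  mem[L5]=80

bus = BusRdX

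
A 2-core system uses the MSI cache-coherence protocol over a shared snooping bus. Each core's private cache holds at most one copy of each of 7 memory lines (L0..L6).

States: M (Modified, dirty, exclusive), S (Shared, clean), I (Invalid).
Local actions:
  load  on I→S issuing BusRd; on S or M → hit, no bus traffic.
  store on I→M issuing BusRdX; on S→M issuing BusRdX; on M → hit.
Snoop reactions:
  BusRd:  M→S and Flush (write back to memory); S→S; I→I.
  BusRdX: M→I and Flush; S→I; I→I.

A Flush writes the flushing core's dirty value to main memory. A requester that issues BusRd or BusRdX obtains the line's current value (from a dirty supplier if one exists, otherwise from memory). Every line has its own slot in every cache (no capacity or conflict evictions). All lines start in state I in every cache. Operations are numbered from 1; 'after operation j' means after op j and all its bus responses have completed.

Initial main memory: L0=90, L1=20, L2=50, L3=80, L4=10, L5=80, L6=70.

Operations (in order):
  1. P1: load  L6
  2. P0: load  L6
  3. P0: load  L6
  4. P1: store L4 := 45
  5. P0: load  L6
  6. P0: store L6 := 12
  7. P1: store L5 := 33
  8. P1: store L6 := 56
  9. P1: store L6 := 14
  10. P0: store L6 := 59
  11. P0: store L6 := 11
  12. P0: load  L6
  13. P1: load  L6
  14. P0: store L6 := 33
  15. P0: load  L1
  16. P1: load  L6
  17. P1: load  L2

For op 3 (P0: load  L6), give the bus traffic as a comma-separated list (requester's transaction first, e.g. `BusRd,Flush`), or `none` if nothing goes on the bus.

step 1: P1: load  L6  ⟶  IS  (L6)  txn=BusRd  M[L6]=70
step 2: P0: load  L6  ⟶  SS  (L6)  txn=BusRd  M[L6]=70
step 3: P0: load  L6  ⟶  SS  (L6)  txn=∅  M[L6]=70
step 4: P1: store L4 := 45  ⟶  IM  (L4)  txn=BusRdX  M[L4]=10
step 5: P0: load  L6  ⟶  SS  (L6)  txn=∅  M[L6]=70
step 6: P0: store L6 := 12  ⟶  MI  (L6)  txn=BusRdX  M[L6]=70
step 7: P1: store L5 := 33  ⟶  IM  (L5)  txn=BusRdX  M[L5]=80
step 8: P1: store L6 := 56  ⟶  IM  (L6)  txn=BusRdX+Flush  M[L6]=12
step 9: P1: store L6 := 14  ⟶  IM  (L6)  txn=∅  M[L6]=12
step 10: P0: store L6 := 59  ⟶  MI  (L6)  txn=BusRdX+Flush  M[L6]=14
step 11: P0: store L6 := 11  ⟶  MI  (L6)  txn=∅  M[L6]=14
step 12: P0: load  L6  ⟶  MI  (L6)  txn=∅  M[L6]=14
step 13: P1: load  L6  ⟶  SS  (L6)  txn=BusRd+Flush  M[L6]=11
step 14: P0: store L6 := 33  ⟶  MI  (L6)  txn=BusRdX  M[L6]=11
step 15: P0: load  L1  ⟶  SI  (L1)  txn=BusRd  M[L1]=20
step 16: P1: load  L6  ⟶  SS  (L6)  txn=BusRd+Flush  M[L6]=33
step 17: P1: load  L2  ⟶  IS  (L2)  txn=BusRd  M[L2]=50

bus = none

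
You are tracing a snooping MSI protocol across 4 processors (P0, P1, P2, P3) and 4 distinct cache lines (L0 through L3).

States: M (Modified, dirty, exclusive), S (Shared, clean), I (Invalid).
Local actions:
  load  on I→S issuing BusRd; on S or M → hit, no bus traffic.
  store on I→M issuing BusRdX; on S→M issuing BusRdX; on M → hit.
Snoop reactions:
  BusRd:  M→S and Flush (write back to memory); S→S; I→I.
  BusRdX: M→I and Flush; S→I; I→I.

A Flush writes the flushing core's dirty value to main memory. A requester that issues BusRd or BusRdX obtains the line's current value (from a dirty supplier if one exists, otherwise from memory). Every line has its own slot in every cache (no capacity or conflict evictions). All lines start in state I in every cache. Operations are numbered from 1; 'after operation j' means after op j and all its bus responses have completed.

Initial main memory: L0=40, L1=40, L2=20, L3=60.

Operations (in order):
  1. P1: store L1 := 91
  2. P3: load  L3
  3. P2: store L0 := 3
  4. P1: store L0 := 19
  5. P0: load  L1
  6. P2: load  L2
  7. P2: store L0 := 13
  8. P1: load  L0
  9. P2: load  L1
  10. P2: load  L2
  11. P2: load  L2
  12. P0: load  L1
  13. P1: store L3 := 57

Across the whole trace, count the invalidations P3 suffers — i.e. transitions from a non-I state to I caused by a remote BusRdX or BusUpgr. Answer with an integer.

  op1 P1: store L1 := 91 → I/M/I/I on L1; bus BusRdX; mem=40
  op2 P3: load  L3 → I/I/I/S on L3; bus BusRd; mem=60
  op3 P2: store L0 := 3 → I/I/M/I on L0; bus BusRdX; mem=40
  op4 P1: store L0 := 19 → I/M/I/I on L0; bus BusRdX Flush; mem=3
  op5 P0: load  L1 → S/S/I/I on L1; bus BusRd Flush; mem=91
  op6 P2: load  L2 → I/I/S/I on L2; bus BusRd; mem=20
  op7 P2: store L0 := 13 → I/I/M/I on L0; bus BusRdX Flush; mem=19
  op8 P1: load  L0 → I/S/S/I on L0; bus BusRd Flush; mem=13
  op9 P2: load  L1 → S/S/S/I on L1; bus BusRd; mem=91
  op10 P2: load  L2 → I/I/S/I on L2; bus (none); mem=20
  op11 P2: load  L2 → I/I/S/I on L2; bus (none); mem=20
  op12 P0: load  L1 → S/S/S/I on L1; bus (none); mem=91
  op13 P1: store L3 := 57 → I/M/I/I on L3; bus BusRdX; mem=60

invalidations = 1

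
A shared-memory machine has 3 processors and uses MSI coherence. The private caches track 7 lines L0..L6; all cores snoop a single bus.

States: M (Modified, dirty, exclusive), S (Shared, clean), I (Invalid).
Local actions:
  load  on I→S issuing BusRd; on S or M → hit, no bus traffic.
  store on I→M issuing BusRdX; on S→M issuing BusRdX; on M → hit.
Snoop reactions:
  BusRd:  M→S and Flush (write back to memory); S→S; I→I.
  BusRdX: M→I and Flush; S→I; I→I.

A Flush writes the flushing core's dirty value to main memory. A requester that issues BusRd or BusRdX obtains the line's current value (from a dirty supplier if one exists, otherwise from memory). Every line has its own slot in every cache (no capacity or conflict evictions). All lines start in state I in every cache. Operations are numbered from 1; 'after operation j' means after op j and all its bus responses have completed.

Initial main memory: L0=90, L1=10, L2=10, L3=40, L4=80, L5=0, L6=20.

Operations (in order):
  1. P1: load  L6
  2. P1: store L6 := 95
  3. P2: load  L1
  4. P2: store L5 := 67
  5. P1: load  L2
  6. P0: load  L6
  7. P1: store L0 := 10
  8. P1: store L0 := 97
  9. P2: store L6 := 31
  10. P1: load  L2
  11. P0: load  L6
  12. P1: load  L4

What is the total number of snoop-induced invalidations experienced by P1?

step 1: P1: load  L6  ⟶  ISI  (L6)  txn=BusRd  M[L6]=20
step 2: P1: store L6 := 95  ⟶  IMI  (L6)  txn=BusRdX  M[L6]=20
step 3: P2: load  L1  ⟶  IIS  (L1)  txn=BusRd  M[L1]=10
step 4: P2: store L5 := 67  ⟶  IIM  (L5)  txn=BusRdX  M[L5]=0
step 5: P1: load  L2  ⟶  ISI  (L2)  txn=BusRd  M[L2]=10
step 6: P0: load  L6  ⟶  SSI  (L6)  txn=BusRd+Flush  M[L6]=95
step 7: P1: store L0 := 10  ⟶  IMI  (L0)  txn=BusRdX  M[L0]=90
step 8: P1: store L0 := 97  ⟶  IMI  (L0)  txn=∅  M[L0]=90
step 9: P2: store L6 := 31  ⟶  IIM  (L6)  txn=BusRdX  M[L6]=95
step 10: P1: load  L2  ⟶  ISI  (L2)  txn=∅  M[L2]=10
step 11: P0: load  L6  ⟶  SIS  (L6)  txn=BusRd+Flush  M[L6]=31
step 12: P1: load  L4  ⟶  ISI  (L4)  txn=BusRd  M[L4]=80

invalidations = 1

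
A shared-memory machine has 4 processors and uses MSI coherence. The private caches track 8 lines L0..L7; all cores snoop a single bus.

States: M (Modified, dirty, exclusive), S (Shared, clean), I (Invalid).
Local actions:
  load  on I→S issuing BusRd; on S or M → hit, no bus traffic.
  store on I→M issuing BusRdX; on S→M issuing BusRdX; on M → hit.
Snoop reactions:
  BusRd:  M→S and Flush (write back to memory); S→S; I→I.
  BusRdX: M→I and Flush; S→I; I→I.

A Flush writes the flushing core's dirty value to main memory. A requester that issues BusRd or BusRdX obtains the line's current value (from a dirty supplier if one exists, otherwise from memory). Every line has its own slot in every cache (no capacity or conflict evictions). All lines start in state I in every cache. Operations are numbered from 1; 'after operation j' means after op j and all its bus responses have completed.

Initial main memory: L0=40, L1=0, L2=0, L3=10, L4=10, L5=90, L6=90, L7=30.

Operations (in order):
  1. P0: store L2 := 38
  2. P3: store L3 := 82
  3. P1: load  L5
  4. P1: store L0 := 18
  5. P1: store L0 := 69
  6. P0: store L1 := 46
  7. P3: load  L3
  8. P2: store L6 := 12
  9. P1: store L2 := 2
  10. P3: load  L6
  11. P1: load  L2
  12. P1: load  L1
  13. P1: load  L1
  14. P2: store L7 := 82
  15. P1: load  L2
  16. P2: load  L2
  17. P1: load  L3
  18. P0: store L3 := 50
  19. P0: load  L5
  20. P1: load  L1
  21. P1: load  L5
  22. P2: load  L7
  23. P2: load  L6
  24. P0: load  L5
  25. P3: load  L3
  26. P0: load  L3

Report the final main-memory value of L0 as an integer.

memory[L0] = 40

step 1: P0: store L2 := 38  ⟶  MIII  (L2)  txn=BusRdX  M[L2]=0
step 2: P3: store L3 := 82  ⟶  IIIM  (L3)  txn=BusRdX  M[L3]=10
step 3: P1: load  L5  ⟶  ISII  (L5)  txn=BusRd  M[L5]=90
step 4: P1: store L0 := 18  ⟶  IMII  (L0)  txn=BusRdX  M[L0]=40
step 5: P1: store L0 := 69  ⟶  IMII  (L0)  txn=∅  M[L0]=40
step 6: P0: store L1 := 46  ⟶  MIII  (L1)  txn=BusRdX  M[L1]=0
step 7: P3: load  L3  ⟶  IIIM  (L3)  txn=∅  M[L3]=10
step 8: P2: store L6 := 12  ⟶  IIMI  (L6)  txn=BusRdX  M[L6]=90
step 9: P1: store L2 := 2  ⟶  IMII  (L2)  txn=BusRdX+Flush  M[L2]=38
step 10: P3: load  L6  ⟶  IISS  (L6)  txn=BusRd+Flush  M[L6]=12
step 11: P1: load  L2  ⟶  IMII  (L2)  txn=∅  M[L2]=38
step 12: P1: load  L1  ⟶  SSII  (L1)  txn=BusRd+Flush  M[L1]=46
step 13: P1: load  L1  ⟶  SSII  (L1)  txn=∅  M[L1]=46
step 14: P2: store L7 := 82  ⟶  IIMI  (L7)  txn=BusRdX  M[L7]=30
step 15: P1: load  L2  ⟶  IMII  (L2)  txn=∅  M[L2]=38
step 16: P2: load  L2  ⟶  ISSI  (L2)  txn=BusRd+Flush  M[L2]=2
step 17: P1: load  L3  ⟶  ISIS  (L3)  txn=BusRd+Flush  M[L3]=82
step 18: P0: store L3 := 50  ⟶  MIII  (L3)  txn=BusRdX  M[L3]=82
step 19: P0: load  L5  ⟶  SSII  (L5)  txn=BusRd  M[L5]=90
step 20: P1: load  L1  ⟶  SSII  (L1)  txn=∅  M[L1]=46
step 21: P1: load  L5  ⟶  SSII  (L5)  txn=∅  M[L5]=90
step 22: P2: load  L7  ⟶  IIMI  (L7)  txn=∅  M[L7]=30
step 23: P2: load  L6  ⟶  IISS  (L6)  txn=∅  M[L6]=12
step 24: P0: load  L5  ⟶  SSII  (L5)  txn=∅  M[L5]=90
step 25: P3: load  L3  ⟶  SIIS  (L3)  txn=BusRd+Flush  M[L3]=50
step 26: P0: load  L3  ⟶  SIIS  (L3)  txn=∅  M[L3]=50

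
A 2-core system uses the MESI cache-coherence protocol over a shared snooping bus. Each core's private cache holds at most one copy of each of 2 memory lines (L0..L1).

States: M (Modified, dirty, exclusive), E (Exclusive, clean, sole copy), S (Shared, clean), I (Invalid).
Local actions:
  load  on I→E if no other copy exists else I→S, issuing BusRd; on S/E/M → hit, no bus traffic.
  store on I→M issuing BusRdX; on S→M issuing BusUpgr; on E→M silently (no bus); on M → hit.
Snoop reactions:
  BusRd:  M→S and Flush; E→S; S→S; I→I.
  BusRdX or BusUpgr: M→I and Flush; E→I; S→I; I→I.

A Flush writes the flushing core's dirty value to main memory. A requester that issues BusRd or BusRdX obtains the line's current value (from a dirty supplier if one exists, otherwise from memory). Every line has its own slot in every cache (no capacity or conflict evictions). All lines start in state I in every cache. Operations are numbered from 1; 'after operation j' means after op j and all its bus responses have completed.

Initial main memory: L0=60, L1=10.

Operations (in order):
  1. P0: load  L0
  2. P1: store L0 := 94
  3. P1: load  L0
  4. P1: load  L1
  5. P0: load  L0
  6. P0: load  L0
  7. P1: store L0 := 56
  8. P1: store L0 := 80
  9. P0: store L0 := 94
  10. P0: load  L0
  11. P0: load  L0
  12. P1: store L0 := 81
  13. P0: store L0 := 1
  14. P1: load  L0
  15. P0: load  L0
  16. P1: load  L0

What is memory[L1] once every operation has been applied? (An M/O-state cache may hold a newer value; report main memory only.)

step 1: P0: load  L0  ⟶  EI  (L0)  txn=BusRd  M[L0]=60
step 2: P1: store L0 := 94  ⟶  IM  (L0)  txn=BusRdX  M[L0]=60
step 3: P1: load  L0  ⟶  IM  (L0)  txn=∅  M[L0]=60
step 4: P1: load  L1  ⟶  IE  (L1)  txn=BusRd  M[L1]=10
step 5: P0: load  L0  ⟶  SS  (L0)  txn=BusRd+Flush  M[L0]=94
step 6: P0: load  L0  ⟶  SS  (L0)  txn=∅  M[L0]=94
step 7: P1: store L0 := 56  ⟶  IM  (L0)  txn=BusUpgr  M[L0]=94
step 8: P1: store L0 := 80  ⟶  IM  (L0)  txn=∅  M[L0]=94
step 9: P0: store L0 := 94  ⟶  MI  (L0)  txn=BusRdX+Flush  M[L0]=80
step 10: P0: load  L0  ⟶  MI  (L0)  txn=∅  M[L0]=80
step 11: P0: load  L0  ⟶  MI  (L0)  txn=∅  M[L0]=80
step 12: P1: store L0 := 81  ⟶  IM  (L0)  txn=BusRdX+Flush  M[L0]=94
step 13: P0: store L0 := 1  ⟶  MI  (L0)  txn=BusRdX+Flush  M[L0]=81
step 14: P1: load  L0  ⟶  SS  (L0)  txn=BusRd+Flush  M[L0]=1
step 15: P0: load  L0  ⟶  SS  (L0)  txn=∅  M[L0]=1
step 16: P1: load  L0  ⟶  SS  (L0)  txn=∅  M[L0]=1

memory[L1] = 10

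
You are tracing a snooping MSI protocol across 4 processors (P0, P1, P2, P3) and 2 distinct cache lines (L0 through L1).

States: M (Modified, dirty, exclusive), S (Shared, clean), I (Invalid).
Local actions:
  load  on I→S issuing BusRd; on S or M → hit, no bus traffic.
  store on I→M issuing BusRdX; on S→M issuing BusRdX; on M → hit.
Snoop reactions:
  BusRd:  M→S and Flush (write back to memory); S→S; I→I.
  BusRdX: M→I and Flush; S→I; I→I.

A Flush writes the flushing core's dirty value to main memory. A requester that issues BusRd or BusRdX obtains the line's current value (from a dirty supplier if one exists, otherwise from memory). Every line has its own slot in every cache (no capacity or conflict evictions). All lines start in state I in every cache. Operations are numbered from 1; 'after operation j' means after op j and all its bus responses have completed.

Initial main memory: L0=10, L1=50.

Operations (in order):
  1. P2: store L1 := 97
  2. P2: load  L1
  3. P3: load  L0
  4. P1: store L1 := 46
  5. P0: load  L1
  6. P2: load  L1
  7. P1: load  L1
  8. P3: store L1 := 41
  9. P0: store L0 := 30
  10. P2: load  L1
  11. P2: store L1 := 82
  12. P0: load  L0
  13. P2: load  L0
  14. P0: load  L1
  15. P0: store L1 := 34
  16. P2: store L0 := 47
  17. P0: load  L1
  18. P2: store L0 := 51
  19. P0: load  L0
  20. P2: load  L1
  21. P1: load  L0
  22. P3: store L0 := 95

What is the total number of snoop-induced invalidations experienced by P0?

invalidations = 3

step 1: P2: store L1 := 97  ⟶  IIMI  (L1)  txn=BusRdX  M[L1]=50
step 2: P2: load  L1  ⟶  IIMI  (L1)  txn=∅  M[L1]=50
step 3: P3: load  L0  ⟶  IIIS  (L0)  txn=BusRd  M[L0]=10
step 4: P1: store L1 := 46  ⟶  IMII  (L1)  txn=BusRdX+Flush  M[L1]=97
step 5: P0: load  L1  ⟶  SSII  (L1)  txn=BusRd+Flush  M[L1]=46
step 6: P2: load  L1  ⟶  SSSI  (L1)  txn=BusRd  M[L1]=46
step 7: P1: load  L1  ⟶  SSSI  (L1)  txn=∅  M[L1]=46
step 8: P3: store L1 := 41  ⟶  IIIM  (L1)  txn=BusRdX  M[L1]=46
step 9: P0: store L0 := 30  ⟶  MIII  (L0)  txn=BusRdX  M[L0]=10
step 10: P2: load  L1  ⟶  IISS  (L1)  txn=BusRd+Flush  M[L1]=41
step 11: P2: store L1 := 82  ⟶  IIMI  (L1)  txn=BusRdX  M[L1]=41
step 12: P0: load  L0  ⟶  MIII  (L0)  txn=∅  M[L0]=10
step 13: P2: load  L0  ⟶  SISI  (L0)  txn=BusRd+Flush  M[L0]=30
step 14: P0: load  L1  ⟶  SISI  (L1)  txn=BusRd+Flush  M[L1]=82
step 15: P0: store L1 := 34  ⟶  MIII  (L1)  txn=BusRdX  M[L1]=82
step 16: P2: store L0 := 47  ⟶  IIMI  (L0)  txn=BusRdX  M[L0]=30
step 17: P0: load  L1  ⟶  MIII  (L1)  txn=∅  M[L1]=82
step 18: P2: store L0 := 51  ⟶  IIMI  (L0)  txn=∅  M[L0]=30
step 19: P0: load  L0  ⟶  SISI  (L0)  txn=BusRd+Flush  M[L0]=51
step 20: P2: load  L1  ⟶  SISI  (L1)  txn=BusRd+Flush  M[L1]=34
step 21: P1: load  L0  ⟶  SSSI  (L0)  txn=BusRd  M[L0]=51
step 22: P3: store L0 := 95  ⟶  IIIM  (L0)  txn=BusRdX  M[L0]=51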